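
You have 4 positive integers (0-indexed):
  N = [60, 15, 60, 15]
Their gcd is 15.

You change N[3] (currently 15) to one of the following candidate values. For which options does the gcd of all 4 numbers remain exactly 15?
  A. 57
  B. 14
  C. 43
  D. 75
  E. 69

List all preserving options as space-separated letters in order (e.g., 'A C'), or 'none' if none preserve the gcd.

Answer: D

Derivation:
Old gcd = 15; gcd of others (without N[3]) = 15
New gcd for candidate v: gcd(15, v). Preserves old gcd iff gcd(15, v) = 15.
  Option A: v=57, gcd(15,57)=3 -> changes
  Option B: v=14, gcd(15,14)=1 -> changes
  Option C: v=43, gcd(15,43)=1 -> changes
  Option D: v=75, gcd(15,75)=15 -> preserves
  Option E: v=69, gcd(15,69)=3 -> changes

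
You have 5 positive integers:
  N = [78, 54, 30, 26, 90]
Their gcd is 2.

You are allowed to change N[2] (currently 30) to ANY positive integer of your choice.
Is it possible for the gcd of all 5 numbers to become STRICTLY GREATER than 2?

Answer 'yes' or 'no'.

Answer: no

Derivation:
Current gcd = 2
gcd of all OTHER numbers (without N[2]=30): gcd([78, 54, 26, 90]) = 2
The new gcd after any change is gcd(2, new_value).
This can be at most 2.
Since 2 = old gcd 2, the gcd can only stay the same or decrease.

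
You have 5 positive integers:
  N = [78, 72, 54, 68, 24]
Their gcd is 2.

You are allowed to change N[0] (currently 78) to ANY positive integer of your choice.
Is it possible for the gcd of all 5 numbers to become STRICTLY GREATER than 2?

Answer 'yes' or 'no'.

Current gcd = 2
gcd of all OTHER numbers (without N[0]=78): gcd([72, 54, 68, 24]) = 2
The new gcd after any change is gcd(2, new_value).
This can be at most 2.
Since 2 = old gcd 2, the gcd can only stay the same or decrease.

Answer: no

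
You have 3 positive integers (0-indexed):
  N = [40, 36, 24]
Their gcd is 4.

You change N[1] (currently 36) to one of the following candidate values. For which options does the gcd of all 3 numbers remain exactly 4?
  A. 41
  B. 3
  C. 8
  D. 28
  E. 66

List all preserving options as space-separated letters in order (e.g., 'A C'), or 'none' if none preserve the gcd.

Old gcd = 4; gcd of others (without N[1]) = 8
New gcd for candidate v: gcd(8, v). Preserves old gcd iff gcd(8, v) = 4.
  Option A: v=41, gcd(8,41)=1 -> changes
  Option B: v=3, gcd(8,3)=1 -> changes
  Option C: v=8, gcd(8,8)=8 -> changes
  Option D: v=28, gcd(8,28)=4 -> preserves
  Option E: v=66, gcd(8,66)=2 -> changes

Answer: D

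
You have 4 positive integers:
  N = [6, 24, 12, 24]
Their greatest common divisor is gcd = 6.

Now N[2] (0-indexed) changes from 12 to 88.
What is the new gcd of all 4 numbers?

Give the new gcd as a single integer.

Numbers: [6, 24, 12, 24], gcd = 6
Change: index 2, 12 -> 88
gcd of the OTHER numbers (without index 2): gcd([6, 24, 24]) = 6
New gcd = gcd(g_others, new_val) = gcd(6, 88) = 2

Answer: 2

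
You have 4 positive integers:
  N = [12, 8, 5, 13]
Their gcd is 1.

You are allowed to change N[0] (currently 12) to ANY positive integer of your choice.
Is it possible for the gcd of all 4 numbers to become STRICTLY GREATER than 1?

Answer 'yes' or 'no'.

Answer: no

Derivation:
Current gcd = 1
gcd of all OTHER numbers (without N[0]=12): gcd([8, 5, 13]) = 1
The new gcd after any change is gcd(1, new_value).
This can be at most 1.
Since 1 = old gcd 1, the gcd can only stay the same or decrease.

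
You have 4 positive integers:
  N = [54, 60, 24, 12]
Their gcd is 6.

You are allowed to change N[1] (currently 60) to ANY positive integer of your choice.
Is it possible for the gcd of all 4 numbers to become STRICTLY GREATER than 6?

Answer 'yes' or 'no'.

Current gcd = 6
gcd of all OTHER numbers (without N[1]=60): gcd([54, 24, 12]) = 6
The new gcd after any change is gcd(6, new_value).
This can be at most 6.
Since 6 = old gcd 6, the gcd can only stay the same or decrease.

Answer: no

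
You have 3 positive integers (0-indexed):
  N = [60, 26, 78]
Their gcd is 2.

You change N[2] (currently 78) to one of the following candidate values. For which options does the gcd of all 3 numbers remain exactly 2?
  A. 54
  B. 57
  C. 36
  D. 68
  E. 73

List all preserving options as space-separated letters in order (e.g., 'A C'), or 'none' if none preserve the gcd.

Answer: A C D

Derivation:
Old gcd = 2; gcd of others (without N[2]) = 2
New gcd for candidate v: gcd(2, v). Preserves old gcd iff gcd(2, v) = 2.
  Option A: v=54, gcd(2,54)=2 -> preserves
  Option B: v=57, gcd(2,57)=1 -> changes
  Option C: v=36, gcd(2,36)=2 -> preserves
  Option D: v=68, gcd(2,68)=2 -> preserves
  Option E: v=73, gcd(2,73)=1 -> changes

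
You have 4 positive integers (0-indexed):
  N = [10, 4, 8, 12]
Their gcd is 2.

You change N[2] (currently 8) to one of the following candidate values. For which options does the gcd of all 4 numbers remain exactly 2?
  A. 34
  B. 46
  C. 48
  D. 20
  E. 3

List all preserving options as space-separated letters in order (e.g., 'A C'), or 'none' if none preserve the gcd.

Answer: A B C D

Derivation:
Old gcd = 2; gcd of others (without N[2]) = 2
New gcd for candidate v: gcd(2, v). Preserves old gcd iff gcd(2, v) = 2.
  Option A: v=34, gcd(2,34)=2 -> preserves
  Option B: v=46, gcd(2,46)=2 -> preserves
  Option C: v=48, gcd(2,48)=2 -> preserves
  Option D: v=20, gcd(2,20)=2 -> preserves
  Option E: v=3, gcd(2,3)=1 -> changes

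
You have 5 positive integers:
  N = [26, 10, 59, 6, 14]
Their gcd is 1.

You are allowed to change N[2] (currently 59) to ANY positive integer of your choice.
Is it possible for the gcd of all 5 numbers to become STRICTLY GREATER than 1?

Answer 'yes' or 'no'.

Answer: yes

Derivation:
Current gcd = 1
gcd of all OTHER numbers (without N[2]=59): gcd([26, 10, 6, 14]) = 2
The new gcd after any change is gcd(2, new_value).
This can be at most 2.
Since 2 > old gcd 1, the gcd CAN increase (e.g., set N[2] = 2).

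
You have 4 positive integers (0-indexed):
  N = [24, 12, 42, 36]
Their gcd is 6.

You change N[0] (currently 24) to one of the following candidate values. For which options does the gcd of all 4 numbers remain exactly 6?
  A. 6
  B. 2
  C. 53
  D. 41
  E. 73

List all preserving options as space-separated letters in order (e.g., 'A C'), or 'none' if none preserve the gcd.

Old gcd = 6; gcd of others (without N[0]) = 6
New gcd for candidate v: gcd(6, v). Preserves old gcd iff gcd(6, v) = 6.
  Option A: v=6, gcd(6,6)=6 -> preserves
  Option B: v=2, gcd(6,2)=2 -> changes
  Option C: v=53, gcd(6,53)=1 -> changes
  Option D: v=41, gcd(6,41)=1 -> changes
  Option E: v=73, gcd(6,73)=1 -> changes

Answer: A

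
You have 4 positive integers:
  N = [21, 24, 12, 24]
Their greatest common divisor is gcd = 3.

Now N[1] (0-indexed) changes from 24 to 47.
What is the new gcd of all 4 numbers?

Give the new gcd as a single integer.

Answer: 1

Derivation:
Numbers: [21, 24, 12, 24], gcd = 3
Change: index 1, 24 -> 47
gcd of the OTHER numbers (without index 1): gcd([21, 12, 24]) = 3
New gcd = gcd(g_others, new_val) = gcd(3, 47) = 1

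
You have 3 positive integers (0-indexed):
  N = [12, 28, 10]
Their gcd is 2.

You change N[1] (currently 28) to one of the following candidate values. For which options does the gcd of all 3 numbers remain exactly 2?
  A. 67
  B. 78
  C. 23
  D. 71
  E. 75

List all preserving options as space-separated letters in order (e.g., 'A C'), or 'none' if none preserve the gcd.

Old gcd = 2; gcd of others (without N[1]) = 2
New gcd for candidate v: gcd(2, v). Preserves old gcd iff gcd(2, v) = 2.
  Option A: v=67, gcd(2,67)=1 -> changes
  Option B: v=78, gcd(2,78)=2 -> preserves
  Option C: v=23, gcd(2,23)=1 -> changes
  Option D: v=71, gcd(2,71)=1 -> changes
  Option E: v=75, gcd(2,75)=1 -> changes

Answer: B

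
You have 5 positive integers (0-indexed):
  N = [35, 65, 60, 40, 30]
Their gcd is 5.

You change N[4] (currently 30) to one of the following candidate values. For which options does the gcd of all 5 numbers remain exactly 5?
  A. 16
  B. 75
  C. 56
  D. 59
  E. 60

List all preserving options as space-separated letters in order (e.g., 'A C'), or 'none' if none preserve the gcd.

Old gcd = 5; gcd of others (without N[4]) = 5
New gcd for candidate v: gcd(5, v). Preserves old gcd iff gcd(5, v) = 5.
  Option A: v=16, gcd(5,16)=1 -> changes
  Option B: v=75, gcd(5,75)=5 -> preserves
  Option C: v=56, gcd(5,56)=1 -> changes
  Option D: v=59, gcd(5,59)=1 -> changes
  Option E: v=60, gcd(5,60)=5 -> preserves

Answer: B E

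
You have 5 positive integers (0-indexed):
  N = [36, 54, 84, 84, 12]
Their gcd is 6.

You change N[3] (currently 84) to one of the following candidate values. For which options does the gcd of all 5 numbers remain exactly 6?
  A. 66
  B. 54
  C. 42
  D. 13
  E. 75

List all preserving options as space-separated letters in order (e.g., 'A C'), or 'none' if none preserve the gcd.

Answer: A B C

Derivation:
Old gcd = 6; gcd of others (without N[3]) = 6
New gcd for candidate v: gcd(6, v). Preserves old gcd iff gcd(6, v) = 6.
  Option A: v=66, gcd(6,66)=6 -> preserves
  Option B: v=54, gcd(6,54)=6 -> preserves
  Option C: v=42, gcd(6,42)=6 -> preserves
  Option D: v=13, gcd(6,13)=1 -> changes
  Option E: v=75, gcd(6,75)=3 -> changes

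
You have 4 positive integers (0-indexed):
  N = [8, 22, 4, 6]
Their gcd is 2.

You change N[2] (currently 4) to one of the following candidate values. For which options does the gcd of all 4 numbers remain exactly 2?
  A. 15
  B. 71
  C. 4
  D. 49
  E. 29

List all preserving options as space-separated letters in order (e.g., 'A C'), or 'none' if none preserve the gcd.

Answer: C

Derivation:
Old gcd = 2; gcd of others (without N[2]) = 2
New gcd for candidate v: gcd(2, v). Preserves old gcd iff gcd(2, v) = 2.
  Option A: v=15, gcd(2,15)=1 -> changes
  Option B: v=71, gcd(2,71)=1 -> changes
  Option C: v=4, gcd(2,4)=2 -> preserves
  Option D: v=49, gcd(2,49)=1 -> changes
  Option E: v=29, gcd(2,29)=1 -> changes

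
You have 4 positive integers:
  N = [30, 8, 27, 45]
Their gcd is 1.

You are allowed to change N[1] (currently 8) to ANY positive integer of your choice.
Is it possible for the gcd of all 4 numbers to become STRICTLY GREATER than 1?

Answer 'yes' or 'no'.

Current gcd = 1
gcd of all OTHER numbers (without N[1]=8): gcd([30, 27, 45]) = 3
The new gcd after any change is gcd(3, new_value).
This can be at most 3.
Since 3 > old gcd 1, the gcd CAN increase (e.g., set N[1] = 3).

Answer: yes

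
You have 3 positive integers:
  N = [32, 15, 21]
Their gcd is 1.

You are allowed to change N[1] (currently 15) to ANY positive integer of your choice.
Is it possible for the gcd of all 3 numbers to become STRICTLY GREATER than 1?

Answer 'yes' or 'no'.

Current gcd = 1
gcd of all OTHER numbers (without N[1]=15): gcd([32, 21]) = 1
The new gcd after any change is gcd(1, new_value).
This can be at most 1.
Since 1 = old gcd 1, the gcd can only stay the same or decrease.

Answer: no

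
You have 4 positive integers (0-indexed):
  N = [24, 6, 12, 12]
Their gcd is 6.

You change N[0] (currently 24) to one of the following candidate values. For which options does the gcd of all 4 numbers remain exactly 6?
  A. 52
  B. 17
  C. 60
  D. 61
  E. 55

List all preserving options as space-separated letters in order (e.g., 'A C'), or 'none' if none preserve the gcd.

Answer: C

Derivation:
Old gcd = 6; gcd of others (without N[0]) = 6
New gcd for candidate v: gcd(6, v). Preserves old gcd iff gcd(6, v) = 6.
  Option A: v=52, gcd(6,52)=2 -> changes
  Option B: v=17, gcd(6,17)=1 -> changes
  Option C: v=60, gcd(6,60)=6 -> preserves
  Option D: v=61, gcd(6,61)=1 -> changes
  Option E: v=55, gcd(6,55)=1 -> changes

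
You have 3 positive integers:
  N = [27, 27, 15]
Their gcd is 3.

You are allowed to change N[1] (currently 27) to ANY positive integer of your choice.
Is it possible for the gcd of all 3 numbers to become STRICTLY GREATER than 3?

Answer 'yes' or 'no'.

Current gcd = 3
gcd of all OTHER numbers (without N[1]=27): gcd([27, 15]) = 3
The new gcd after any change is gcd(3, new_value).
This can be at most 3.
Since 3 = old gcd 3, the gcd can only stay the same or decrease.

Answer: no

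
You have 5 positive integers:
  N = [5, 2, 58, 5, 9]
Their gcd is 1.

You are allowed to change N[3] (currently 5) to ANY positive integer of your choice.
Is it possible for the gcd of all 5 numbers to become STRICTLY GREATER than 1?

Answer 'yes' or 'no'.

Current gcd = 1
gcd of all OTHER numbers (without N[3]=5): gcd([5, 2, 58, 9]) = 1
The new gcd after any change is gcd(1, new_value).
This can be at most 1.
Since 1 = old gcd 1, the gcd can only stay the same or decrease.

Answer: no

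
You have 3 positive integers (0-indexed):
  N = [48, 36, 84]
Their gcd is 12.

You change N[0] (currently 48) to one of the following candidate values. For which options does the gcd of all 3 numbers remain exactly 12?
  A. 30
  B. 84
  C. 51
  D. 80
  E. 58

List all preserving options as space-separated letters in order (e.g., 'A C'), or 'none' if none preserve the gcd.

Answer: B

Derivation:
Old gcd = 12; gcd of others (without N[0]) = 12
New gcd for candidate v: gcd(12, v). Preserves old gcd iff gcd(12, v) = 12.
  Option A: v=30, gcd(12,30)=6 -> changes
  Option B: v=84, gcd(12,84)=12 -> preserves
  Option C: v=51, gcd(12,51)=3 -> changes
  Option D: v=80, gcd(12,80)=4 -> changes
  Option E: v=58, gcd(12,58)=2 -> changes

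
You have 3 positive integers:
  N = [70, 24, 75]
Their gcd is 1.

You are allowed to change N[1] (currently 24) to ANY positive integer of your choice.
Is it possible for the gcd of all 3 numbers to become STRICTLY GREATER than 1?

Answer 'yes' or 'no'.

Current gcd = 1
gcd of all OTHER numbers (without N[1]=24): gcd([70, 75]) = 5
The new gcd after any change is gcd(5, new_value).
This can be at most 5.
Since 5 > old gcd 1, the gcd CAN increase (e.g., set N[1] = 5).

Answer: yes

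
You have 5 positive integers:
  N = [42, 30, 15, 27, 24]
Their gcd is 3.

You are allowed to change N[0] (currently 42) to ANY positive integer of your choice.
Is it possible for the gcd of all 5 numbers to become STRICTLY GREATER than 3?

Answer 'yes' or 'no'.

Answer: no

Derivation:
Current gcd = 3
gcd of all OTHER numbers (without N[0]=42): gcd([30, 15, 27, 24]) = 3
The new gcd after any change is gcd(3, new_value).
This can be at most 3.
Since 3 = old gcd 3, the gcd can only stay the same or decrease.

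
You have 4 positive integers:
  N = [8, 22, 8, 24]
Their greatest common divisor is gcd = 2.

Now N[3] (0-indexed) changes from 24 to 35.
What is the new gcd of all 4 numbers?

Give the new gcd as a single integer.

Answer: 1

Derivation:
Numbers: [8, 22, 8, 24], gcd = 2
Change: index 3, 24 -> 35
gcd of the OTHER numbers (without index 3): gcd([8, 22, 8]) = 2
New gcd = gcd(g_others, new_val) = gcd(2, 35) = 1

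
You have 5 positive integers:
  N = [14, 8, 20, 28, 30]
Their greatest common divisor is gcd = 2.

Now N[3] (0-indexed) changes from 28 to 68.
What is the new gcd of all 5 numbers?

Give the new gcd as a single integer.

Answer: 2

Derivation:
Numbers: [14, 8, 20, 28, 30], gcd = 2
Change: index 3, 28 -> 68
gcd of the OTHER numbers (without index 3): gcd([14, 8, 20, 30]) = 2
New gcd = gcd(g_others, new_val) = gcd(2, 68) = 2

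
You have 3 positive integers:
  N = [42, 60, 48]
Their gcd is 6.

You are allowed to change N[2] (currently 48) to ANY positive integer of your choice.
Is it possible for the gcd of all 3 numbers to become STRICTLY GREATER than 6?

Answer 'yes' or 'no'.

Answer: no

Derivation:
Current gcd = 6
gcd of all OTHER numbers (without N[2]=48): gcd([42, 60]) = 6
The new gcd after any change is gcd(6, new_value).
This can be at most 6.
Since 6 = old gcd 6, the gcd can only stay the same or decrease.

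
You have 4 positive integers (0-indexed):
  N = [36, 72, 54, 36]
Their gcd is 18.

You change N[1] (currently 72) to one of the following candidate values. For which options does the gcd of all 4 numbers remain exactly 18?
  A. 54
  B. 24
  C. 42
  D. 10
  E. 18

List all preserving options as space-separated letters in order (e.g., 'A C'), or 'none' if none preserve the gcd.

Answer: A E

Derivation:
Old gcd = 18; gcd of others (without N[1]) = 18
New gcd for candidate v: gcd(18, v). Preserves old gcd iff gcd(18, v) = 18.
  Option A: v=54, gcd(18,54)=18 -> preserves
  Option B: v=24, gcd(18,24)=6 -> changes
  Option C: v=42, gcd(18,42)=6 -> changes
  Option D: v=10, gcd(18,10)=2 -> changes
  Option E: v=18, gcd(18,18)=18 -> preserves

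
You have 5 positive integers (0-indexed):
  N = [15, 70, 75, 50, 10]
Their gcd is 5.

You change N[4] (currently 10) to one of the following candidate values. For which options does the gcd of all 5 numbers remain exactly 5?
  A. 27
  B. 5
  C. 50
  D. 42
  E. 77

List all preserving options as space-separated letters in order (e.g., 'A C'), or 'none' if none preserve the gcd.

Answer: B C

Derivation:
Old gcd = 5; gcd of others (without N[4]) = 5
New gcd for candidate v: gcd(5, v). Preserves old gcd iff gcd(5, v) = 5.
  Option A: v=27, gcd(5,27)=1 -> changes
  Option B: v=5, gcd(5,5)=5 -> preserves
  Option C: v=50, gcd(5,50)=5 -> preserves
  Option D: v=42, gcd(5,42)=1 -> changes
  Option E: v=77, gcd(5,77)=1 -> changes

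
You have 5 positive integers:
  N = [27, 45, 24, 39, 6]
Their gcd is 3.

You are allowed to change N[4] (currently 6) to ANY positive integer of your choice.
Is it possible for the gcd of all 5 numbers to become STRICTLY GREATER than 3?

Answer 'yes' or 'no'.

Current gcd = 3
gcd of all OTHER numbers (without N[4]=6): gcd([27, 45, 24, 39]) = 3
The new gcd after any change is gcd(3, new_value).
This can be at most 3.
Since 3 = old gcd 3, the gcd can only stay the same or decrease.

Answer: no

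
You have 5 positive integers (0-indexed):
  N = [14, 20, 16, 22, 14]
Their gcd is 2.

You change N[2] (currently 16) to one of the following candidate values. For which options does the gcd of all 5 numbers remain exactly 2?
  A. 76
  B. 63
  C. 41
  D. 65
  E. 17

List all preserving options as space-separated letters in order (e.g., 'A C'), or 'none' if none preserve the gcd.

Answer: A

Derivation:
Old gcd = 2; gcd of others (without N[2]) = 2
New gcd for candidate v: gcd(2, v). Preserves old gcd iff gcd(2, v) = 2.
  Option A: v=76, gcd(2,76)=2 -> preserves
  Option B: v=63, gcd(2,63)=1 -> changes
  Option C: v=41, gcd(2,41)=1 -> changes
  Option D: v=65, gcd(2,65)=1 -> changes
  Option E: v=17, gcd(2,17)=1 -> changes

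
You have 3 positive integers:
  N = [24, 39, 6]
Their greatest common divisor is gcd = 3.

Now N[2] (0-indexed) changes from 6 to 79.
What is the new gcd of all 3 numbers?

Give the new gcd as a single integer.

Answer: 1

Derivation:
Numbers: [24, 39, 6], gcd = 3
Change: index 2, 6 -> 79
gcd of the OTHER numbers (without index 2): gcd([24, 39]) = 3
New gcd = gcd(g_others, new_val) = gcd(3, 79) = 1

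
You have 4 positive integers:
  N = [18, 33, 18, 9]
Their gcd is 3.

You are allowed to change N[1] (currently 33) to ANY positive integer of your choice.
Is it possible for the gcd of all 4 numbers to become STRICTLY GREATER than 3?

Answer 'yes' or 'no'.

Answer: yes

Derivation:
Current gcd = 3
gcd of all OTHER numbers (without N[1]=33): gcd([18, 18, 9]) = 9
The new gcd after any change is gcd(9, new_value).
This can be at most 9.
Since 9 > old gcd 3, the gcd CAN increase (e.g., set N[1] = 9).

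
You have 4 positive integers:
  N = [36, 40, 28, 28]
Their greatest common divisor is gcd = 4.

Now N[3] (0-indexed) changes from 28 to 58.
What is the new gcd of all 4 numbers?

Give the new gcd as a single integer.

Numbers: [36, 40, 28, 28], gcd = 4
Change: index 3, 28 -> 58
gcd of the OTHER numbers (without index 3): gcd([36, 40, 28]) = 4
New gcd = gcd(g_others, new_val) = gcd(4, 58) = 2

Answer: 2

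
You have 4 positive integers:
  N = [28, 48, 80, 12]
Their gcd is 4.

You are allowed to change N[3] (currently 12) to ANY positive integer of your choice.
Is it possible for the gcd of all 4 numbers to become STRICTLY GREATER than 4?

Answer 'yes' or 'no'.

Answer: no

Derivation:
Current gcd = 4
gcd of all OTHER numbers (without N[3]=12): gcd([28, 48, 80]) = 4
The new gcd after any change is gcd(4, new_value).
This can be at most 4.
Since 4 = old gcd 4, the gcd can only stay the same or decrease.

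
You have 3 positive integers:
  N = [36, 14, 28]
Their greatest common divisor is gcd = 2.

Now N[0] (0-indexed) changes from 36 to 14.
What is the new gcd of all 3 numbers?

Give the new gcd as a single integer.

Answer: 14

Derivation:
Numbers: [36, 14, 28], gcd = 2
Change: index 0, 36 -> 14
gcd of the OTHER numbers (without index 0): gcd([14, 28]) = 14
New gcd = gcd(g_others, new_val) = gcd(14, 14) = 14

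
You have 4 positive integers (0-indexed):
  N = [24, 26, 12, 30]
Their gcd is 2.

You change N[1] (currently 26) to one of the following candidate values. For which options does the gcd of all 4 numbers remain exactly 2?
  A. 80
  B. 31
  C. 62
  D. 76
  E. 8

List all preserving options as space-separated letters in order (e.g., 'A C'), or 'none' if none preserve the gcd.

Answer: A C D E

Derivation:
Old gcd = 2; gcd of others (without N[1]) = 6
New gcd for candidate v: gcd(6, v). Preserves old gcd iff gcd(6, v) = 2.
  Option A: v=80, gcd(6,80)=2 -> preserves
  Option B: v=31, gcd(6,31)=1 -> changes
  Option C: v=62, gcd(6,62)=2 -> preserves
  Option D: v=76, gcd(6,76)=2 -> preserves
  Option E: v=8, gcd(6,8)=2 -> preserves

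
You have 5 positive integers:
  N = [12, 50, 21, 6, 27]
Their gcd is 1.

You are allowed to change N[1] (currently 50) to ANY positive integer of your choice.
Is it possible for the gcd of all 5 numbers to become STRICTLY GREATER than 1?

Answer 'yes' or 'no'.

Current gcd = 1
gcd of all OTHER numbers (without N[1]=50): gcd([12, 21, 6, 27]) = 3
The new gcd after any change is gcd(3, new_value).
This can be at most 3.
Since 3 > old gcd 1, the gcd CAN increase (e.g., set N[1] = 3).

Answer: yes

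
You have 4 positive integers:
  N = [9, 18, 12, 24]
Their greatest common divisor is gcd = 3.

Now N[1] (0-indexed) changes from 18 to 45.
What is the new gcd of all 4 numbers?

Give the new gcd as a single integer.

Answer: 3

Derivation:
Numbers: [9, 18, 12, 24], gcd = 3
Change: index 1, 18 -> 45
gcd of the OTHER numbers (without index 1): gcd([9, 12, 24]) = 3
New gcd = gcd(g_others, new_val) = gcd(3, 45) = 3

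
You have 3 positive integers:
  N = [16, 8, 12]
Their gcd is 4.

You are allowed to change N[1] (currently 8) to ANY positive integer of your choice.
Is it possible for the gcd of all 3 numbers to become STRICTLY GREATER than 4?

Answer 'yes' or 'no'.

Current gcd = 4
gcd of all OTHER numbers (without N[1]=8): gcd([16, 12]) = 4
The new gcd after any change is gcd(4, new_value).
This can be at most 4.
Since 4 = old gcd 4, the gcd can only stay the same or decrease.

Answer: no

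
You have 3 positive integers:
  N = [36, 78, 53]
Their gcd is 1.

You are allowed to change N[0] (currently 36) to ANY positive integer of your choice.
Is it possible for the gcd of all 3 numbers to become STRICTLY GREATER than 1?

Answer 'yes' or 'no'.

Answer: no

Derivation:
Current gcd = 1
gcd of all OTHER numbers (without N[0]=36): gcd([78, 53]) = 1
The new gcd after any change is gcd(1, new_value).
This can be at most 1.
Since 1 = old gcd 1, the gcd can only stay the same or decrease.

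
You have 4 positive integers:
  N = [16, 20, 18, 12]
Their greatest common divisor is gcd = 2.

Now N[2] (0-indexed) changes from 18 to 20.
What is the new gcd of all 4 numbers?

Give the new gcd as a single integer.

Numbers: [16, 20, 18, 12], gcd = 2
Change: index 2, 18 -> 20
gcd of the OTHER numbers (without index 2): gcd([16, 20, 12]) = 4
New gcd = gcd(g_others, new_val) = gcd(4, 20) = 4

Answer: 4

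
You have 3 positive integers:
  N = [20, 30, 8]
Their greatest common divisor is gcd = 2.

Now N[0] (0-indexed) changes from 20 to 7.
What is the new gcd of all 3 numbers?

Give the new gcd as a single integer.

Numbers: [20, 30, 8], gcd = 2
Change: index 0, 20 -> 7
gcd of the OTHER numbers (without index 0): gcd([30, 8]) = 2
New gcd = gcd(g_others, new_val) = gcd(2, 7) = 1

Answer: 1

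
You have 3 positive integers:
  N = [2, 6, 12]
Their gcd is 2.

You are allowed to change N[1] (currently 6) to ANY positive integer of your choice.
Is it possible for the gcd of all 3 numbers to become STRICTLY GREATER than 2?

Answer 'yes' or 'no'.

Answer: no

Derivation:
Current gcd = 2
gcd of all OTHER numbers (without N[1]=6): gcd([2, 12]) = 2
The new gcd after any change is gcd(2, new_value).
This can be at most 2.
Since 2 = old gcd 2, the gcd can only stay the same or decrease.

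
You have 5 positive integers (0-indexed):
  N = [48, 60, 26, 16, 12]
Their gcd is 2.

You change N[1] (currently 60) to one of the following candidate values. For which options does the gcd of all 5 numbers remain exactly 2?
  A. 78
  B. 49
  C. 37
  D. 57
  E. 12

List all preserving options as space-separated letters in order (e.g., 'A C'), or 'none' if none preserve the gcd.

Answer: A E

Derivation:
Old gcd = 2; gcd of others (without N[1]) = 2
New gcd for candidate v: gcd(2, v). Preserves old gcd iff gcd(2, v) = 2.
  Option A: v=78, gcd(2,78)=2 -> preserves
  Option B: v=49, gcd(2,49)=1 -> changes
  Option C: v=37, gcd(2,37)=1 -> changes
  Option D: v=57, gcd(2,57)=1 -> changes
  Option E: v=12, gcd(2,12)=2 -> preserves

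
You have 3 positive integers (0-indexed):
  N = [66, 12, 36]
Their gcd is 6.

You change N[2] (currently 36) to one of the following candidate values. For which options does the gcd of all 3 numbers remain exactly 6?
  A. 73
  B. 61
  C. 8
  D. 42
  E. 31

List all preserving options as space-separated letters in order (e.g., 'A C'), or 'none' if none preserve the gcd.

Old gcd = 6; gcd of others (without N[2]) = 6
New gcd for candidate v: gcd(6, v). Preserves old gcd iff gcd(6, v) = 6.
  Option A: v=73, gcd(6,73)=1 -> changes
  Option B: v=61, gcd(6,61)=1 -> changes
  Option C: v=8, gcd(6,8)=2 -> changes
  Option D: v=42, gcd(6,42)=6 -> preserves
  Option E: v=31, gcd(6,31)=1 -> changes

Answer: D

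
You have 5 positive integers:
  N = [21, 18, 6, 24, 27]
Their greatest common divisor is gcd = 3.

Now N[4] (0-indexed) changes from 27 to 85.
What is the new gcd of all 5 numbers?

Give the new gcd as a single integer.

Numbers: [21, 18, 6, 24, 27], gcd = 3
Change: index 4, 27 -> 85
gcd of the OTHER numbers (without index 4): gcd([21, 18, 6, 24]) = 3
New gcd = gcd(g_others, new_val) = gcd(3, 85) = 1

Answer: 1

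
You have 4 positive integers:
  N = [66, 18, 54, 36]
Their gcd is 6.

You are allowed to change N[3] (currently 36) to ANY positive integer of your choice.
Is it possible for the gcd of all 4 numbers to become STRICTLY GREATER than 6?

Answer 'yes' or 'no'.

Answer: no

Derivation:
Current gcd = 6
gcd of all OTHER numbers (without N[3]=36): gcd([66, 18, 54]) = 6
The new gcd after any change is gcd(6, new_value).
This can be at most 6.
Since 6 = old gcd 6, the gcd can only stay the same or decrease.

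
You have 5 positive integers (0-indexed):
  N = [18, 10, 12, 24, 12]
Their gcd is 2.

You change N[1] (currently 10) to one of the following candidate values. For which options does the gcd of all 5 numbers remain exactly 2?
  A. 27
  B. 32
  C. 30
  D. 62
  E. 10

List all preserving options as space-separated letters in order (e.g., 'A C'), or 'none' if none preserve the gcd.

Answer: B D E

Derivation:
Old gcd = 2; gcd of others (without N[1]) = 6
New gcd for candidate v: gcd(6, v). Preserves old gcd iff gcd(6, v) = 2.
  Option A: v=27, gcd(6,27)=3 -> changes
  Option B: v=32, gcd(6,32)=2 -> preserves
  Option C: v=30, gcd(6,30)=6 -> changes
  Option D: v=62, gcd(6,62)=2 -> preserves
  Option E: v=10, gcd(6,10)=2 -> preserves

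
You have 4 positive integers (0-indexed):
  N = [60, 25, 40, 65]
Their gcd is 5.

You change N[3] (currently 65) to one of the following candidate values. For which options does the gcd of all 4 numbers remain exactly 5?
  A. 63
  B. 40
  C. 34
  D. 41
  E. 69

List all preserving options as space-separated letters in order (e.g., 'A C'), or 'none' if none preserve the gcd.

Answer: B

Derivation:
Old gcd = 5; gcd of others (without N[3]) = 5
New gcd for candidate v: gcd(5, v). Preserves old gcd iff gcd(5, v) = 5.
  Option A: v=63, gcd(5,63)=1 -> changes
  Option B: v=40, gcd(5,40)=5 -> preserves
  Option C: v=34, gcd(5,34)=1 -> changes
  Option D: v=41, gcd(5,41)=1 -> changes
  Option E: v=69, gcd(5,69)=1 -> changes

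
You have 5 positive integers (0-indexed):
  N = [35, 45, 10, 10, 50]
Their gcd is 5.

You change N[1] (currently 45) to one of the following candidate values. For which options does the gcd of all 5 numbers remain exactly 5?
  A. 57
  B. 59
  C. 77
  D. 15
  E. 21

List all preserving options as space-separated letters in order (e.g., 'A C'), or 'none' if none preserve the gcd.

Answer: D

Derivation:
Old gcd = 5; gcd of others (without N[1]) = 5
New gcd for candidate v: gcd(5, v). Preserves old gcd iff gcd(5, v) = 5.
  Option A: v=57, gcd(5,57)=1 -> changes
  Option B: v=59, gcd(5,59)=1 -> changes
  Option C: v=77, gcd(5,77)=1 -> changes
  Option D: v=15, gcd(5,15)=5 -> preserves
  Option E: v=21, gcd(5,21)=1 -> changes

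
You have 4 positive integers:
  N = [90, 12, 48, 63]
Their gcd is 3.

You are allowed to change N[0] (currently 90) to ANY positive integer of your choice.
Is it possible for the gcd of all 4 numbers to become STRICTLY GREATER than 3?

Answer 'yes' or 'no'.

Answer: no

Derivation:
Current gcd = 3
gcd of all OTHER numbers (without N[0]=90): gcd([12, 48, 63]) = 3
The new gcd after any change is gcd(3, new_value).
This can be at most 3.
Since 3 = old gcd 3, the gcd can only stay the same or decrease.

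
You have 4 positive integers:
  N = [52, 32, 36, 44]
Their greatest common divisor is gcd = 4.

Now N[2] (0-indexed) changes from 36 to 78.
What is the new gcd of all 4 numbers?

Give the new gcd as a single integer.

Numbers: [52, 32, 36, 44], gcd = 4
Change: index 2, 36 -> 78
gcd of the OTHER numbers (without index 2): gcd([52, 32, 44]) = 4
New gcd = gcd(g_others, new_val) = gcd(4, 78) = 2

Answer: 2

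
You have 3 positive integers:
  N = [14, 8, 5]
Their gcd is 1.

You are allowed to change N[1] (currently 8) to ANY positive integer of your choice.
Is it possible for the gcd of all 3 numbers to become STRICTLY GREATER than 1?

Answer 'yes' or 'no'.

Answer: no

Derivation:
Current gcd = 1
gcd of all OTHER numbers (without N[1]=8): gcd([14, 5]) = 1
The new gcd after any change is gcd(1, new_value).
This can be at most 1.
Since 1 = old gcd 1, the gcd can only stay the same or decrease.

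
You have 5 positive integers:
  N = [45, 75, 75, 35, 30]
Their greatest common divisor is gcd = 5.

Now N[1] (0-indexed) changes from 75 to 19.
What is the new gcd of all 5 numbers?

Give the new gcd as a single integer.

Answer: 1

Derivation:
Numbers: [45, 75, 75, 35, 30], gcd = 5
Change: index 1, 75 -> 19
gcd of the OTHER numbers (without index 1): gcd([45, 75, 35, 30]) = 5
New gcd = gcd(g_others, new_val) = gcd(5, 19) = 1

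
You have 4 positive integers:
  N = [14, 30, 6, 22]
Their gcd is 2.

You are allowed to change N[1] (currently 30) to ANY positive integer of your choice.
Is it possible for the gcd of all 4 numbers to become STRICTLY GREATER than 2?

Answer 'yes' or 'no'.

Current gcd = 2
gcd of all OTHER numbers (without N[1]=30): gcd([14, 6, 22]) = 2
The new gcd after any change is gcd(2, new_value).
This can be at most 2.
Since 2 = old gcd 2, the gcd can only stay the same or decrease.

Answer: no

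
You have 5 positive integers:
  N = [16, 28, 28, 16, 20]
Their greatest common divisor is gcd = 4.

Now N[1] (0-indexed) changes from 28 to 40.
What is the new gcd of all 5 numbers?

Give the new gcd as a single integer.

Numbers: [16, 28, 28, 16, 20], gcd = 4
Change: index 1, 28 -> 40
gcd of the OTHER numbers (without index 1): gcd([16, 28, 16, 20]) = 4
New gcd = gcd(g_others, new_val) = gcd(4, 40) = 4

Answer: 4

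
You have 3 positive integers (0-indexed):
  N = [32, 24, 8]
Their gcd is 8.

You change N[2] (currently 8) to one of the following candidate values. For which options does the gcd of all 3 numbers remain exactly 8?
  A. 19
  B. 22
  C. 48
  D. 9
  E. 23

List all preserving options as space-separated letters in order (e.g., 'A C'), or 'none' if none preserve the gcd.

Answer: C

Derivation:
Old gcd = 8; gcd of others (without N[2]) = 8
New gcd for candidate v: gcd(8, v). Preserves old gcd iff gcd(8, v) = 8.
  Option A: v=19, gcd(8,19)=1 -> changes
  Option B: v=22, gcd(8,22)=2 -> changes
  Option C: v=48, gcd(8,48)=8 -> preserves
  Option D: v=9, gcd(8,9)=1 -> changes
  Option E: v=23, gcd(8,23)=1 -> changes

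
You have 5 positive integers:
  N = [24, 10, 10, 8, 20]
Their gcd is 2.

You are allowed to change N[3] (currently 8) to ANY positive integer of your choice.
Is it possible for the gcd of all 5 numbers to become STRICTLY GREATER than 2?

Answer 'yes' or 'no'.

Answer: no

Derivation:
Current gcd = 2
gcd of all OTHER numbers (without N[3]=8): gcd([24, 10, 10, 20]) = 2
The new gcd after any change is gcd(2, new_value).
This can be at most 2.
Since 2 = old gcd 2, the gcd can only stay the same or decrease.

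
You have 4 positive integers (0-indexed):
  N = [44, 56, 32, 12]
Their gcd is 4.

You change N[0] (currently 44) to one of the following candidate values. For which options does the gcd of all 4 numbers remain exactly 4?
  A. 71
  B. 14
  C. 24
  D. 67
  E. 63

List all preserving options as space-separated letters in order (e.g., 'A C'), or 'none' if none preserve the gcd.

Answer: C

Derivation:
Old gcd = 4; gcd of others (without N[0]) = 4
New gcd for candidate v: gcd(4, v). Preserves old gcd iff gcd(4, v) = 4.
  Option A: v=71, gcd(4,71)=1 -> changes
  Option B: v=14, gcd(4,14)=2 -> changes
  Option C: v=24, gcd(4,24)=4 -> preserves
  Option D: v=67, gcd(4,67)=1 -> changes
  Option E: v=63, gcd(4,63)=1 -> changes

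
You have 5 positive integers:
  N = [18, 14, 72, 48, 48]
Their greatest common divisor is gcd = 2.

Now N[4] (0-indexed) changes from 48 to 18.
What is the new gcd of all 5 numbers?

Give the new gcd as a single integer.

Answer: 2

Derivation:
Numbers: [18, 14, 72, 48, 48], gcd = 2
Change: index 4, 48 -> 18
gcd of the OTHER numbers (without index 4): gcd([18, 14, 72, 48]) = 2
New gcd = gcd(g_others, new_val) = gcd(2, 18) = 2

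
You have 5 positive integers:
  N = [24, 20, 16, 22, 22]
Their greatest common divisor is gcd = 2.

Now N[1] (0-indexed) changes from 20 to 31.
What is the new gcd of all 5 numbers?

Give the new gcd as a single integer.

Answer: 1

Derivation:
Numbers: [24, 20, 16, 22, 22], gcd = 2
Change: index 1, 20 -> 31
gcd of the OTHER numbers (without index 1): gcd([24, 16, 22, 22]) = 2
New gcd = gcd(g_others, new_val) = gcd(2, 31) = 1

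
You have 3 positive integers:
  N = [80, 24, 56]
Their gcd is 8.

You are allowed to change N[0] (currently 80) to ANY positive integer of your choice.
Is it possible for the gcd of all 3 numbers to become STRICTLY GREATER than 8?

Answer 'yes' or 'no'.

Answer: no

Derivation:
Current gcd = 8
gcd of all OTHER numbers (without N[0]=80): gcd([24, 56]) = 8
The new gcd after any change is gcd(8, new_value).
This can be at most 8.
Since 8 = old gcd 8, the gcd can only stay the same or decrease.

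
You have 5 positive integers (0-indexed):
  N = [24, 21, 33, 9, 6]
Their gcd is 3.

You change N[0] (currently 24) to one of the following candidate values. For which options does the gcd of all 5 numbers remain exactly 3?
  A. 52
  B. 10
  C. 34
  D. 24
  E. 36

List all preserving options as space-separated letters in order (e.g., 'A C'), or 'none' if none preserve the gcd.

Old gcd = 3; gcd of others (without N[0]) = 3
New gcd for candidate v: gcd(3, v). Preserves old gcd iff gcd(3, v) = 3.
  Option A: v=52, gcd(3,52)=1 -> changes
  Option B: v=10, gcd(3,10)=1 -> changes
  Option C: v=34, gcd(3,34)=1 -> changes
  Option D: v=24, gcd(3,24)=3 -> preserves
  Option E: v=36, gcd(3,36)=3 -> preserves

Answer: D E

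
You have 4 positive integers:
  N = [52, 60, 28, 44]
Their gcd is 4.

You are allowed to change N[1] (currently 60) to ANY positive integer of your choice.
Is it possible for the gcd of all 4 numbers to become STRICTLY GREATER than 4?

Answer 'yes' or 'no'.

Current gcd = 4
gcd of all OTHER numbers (without N[1]=60): gcd([52, 28, 44]) = 4
The new gcd after any change is gcd(4, new_value).
This can be at most 4.
Since 4 = old gcd 4, the gcd can only stay the same or decrease.

Answer: no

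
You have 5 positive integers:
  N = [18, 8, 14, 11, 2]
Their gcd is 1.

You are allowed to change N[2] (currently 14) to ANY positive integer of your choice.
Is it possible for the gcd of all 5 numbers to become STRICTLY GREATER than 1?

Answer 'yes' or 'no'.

Answer: no

Derivation:
Current gcd = 1
gcd of all OTHER numbers (without N[2]=14): gcd([18, 8, 11, 2]) = 1
The new gcd after any change is gcd(1, new_value).
This can be at most 1.
Since 1 = old gcd 1, the gcd can only stay the same or decrease.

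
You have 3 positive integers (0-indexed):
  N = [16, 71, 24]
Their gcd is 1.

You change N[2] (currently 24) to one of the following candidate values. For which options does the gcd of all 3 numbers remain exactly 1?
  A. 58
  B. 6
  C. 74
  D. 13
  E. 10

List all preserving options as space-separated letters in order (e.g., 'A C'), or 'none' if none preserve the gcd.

Old gcd = 1; gcd of others (without N[2]) = 1
New gcd for candidate v: gcd(1, v). Preserves old gcd iff gcd(1, v) = 1.
  Option A: v=58, gcd(1,58)=1 -> preserves
  Option B: v=6, gcd(1,6)=1 -> preserves
  Option C: v=74, gcd(1,74)=1 -> preserves
  Option D: v=13, gcd(1,13)=1 -> preserves
  Option E: v=10, gcd(1,10)=1 -> preserves

Answer: A B C D E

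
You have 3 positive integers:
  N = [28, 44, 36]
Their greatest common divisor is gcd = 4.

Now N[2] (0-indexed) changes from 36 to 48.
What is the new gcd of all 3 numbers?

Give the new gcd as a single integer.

Answer: 4

Derivation:
Numbers: [28, 44, 36], gcd = 4
Change: index 2, 36 -> 48
gcd of the OTHER numbers (without index 2): gcd([28, 44]) = 4
New gcd = gcd(g_others, new_val) = gcd(4, 48) = 4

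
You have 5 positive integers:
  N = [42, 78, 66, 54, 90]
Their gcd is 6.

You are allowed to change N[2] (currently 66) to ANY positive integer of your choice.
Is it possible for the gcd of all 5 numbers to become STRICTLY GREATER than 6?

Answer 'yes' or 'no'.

Current gcd = 6
gcd of all OTHER numbers (without N[2]=66): gcd([42, 78, 54, 90]) = 6
The new gcd after any change is gcd(6, new_value).
This can be at most 6.
Since 6 = old gcd 6, the gcd can only stay the same or decrease.

Answer: no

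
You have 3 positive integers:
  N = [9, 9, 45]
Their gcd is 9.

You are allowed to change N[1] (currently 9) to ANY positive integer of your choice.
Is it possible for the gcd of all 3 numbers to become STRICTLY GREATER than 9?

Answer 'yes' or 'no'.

Answer: no

Derivation:
Current gcd = 9
gcd of all OTHER numbers (without N[1]=9): gcd([9, 45]) = 9
The new gcd after any change is gcd(9, new_value).
This can be at most 9.
Since 9 = old gcd 9, the gcd can only stay the same or decrease.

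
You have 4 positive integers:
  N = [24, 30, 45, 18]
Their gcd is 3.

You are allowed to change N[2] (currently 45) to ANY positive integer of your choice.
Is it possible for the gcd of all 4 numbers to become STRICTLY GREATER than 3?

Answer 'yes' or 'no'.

Current gcd = 3
gcd of all OTHER numbers (without N[2]=45): gcd([24, 30, 18]) = 6
The new gcd after any change is gcd(6, new_value).
This can be at most 6.
Since 6 > old gcd 3, the gcd CAN increase (e.g., set N[2] = 6).

Answer: yes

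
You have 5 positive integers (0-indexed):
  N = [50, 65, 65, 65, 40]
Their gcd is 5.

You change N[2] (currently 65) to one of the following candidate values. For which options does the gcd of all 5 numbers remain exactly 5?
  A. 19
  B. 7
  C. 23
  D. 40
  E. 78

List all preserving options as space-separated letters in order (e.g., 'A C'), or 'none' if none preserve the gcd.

Answer: D

Derivation:
Old gcd = 5; gcd of others (without N[2]) = 5
New gcd for candidate v: gcd(5, v). Preserves old gcd iff gcd(5, v) = 5.
  Option A: v=19, gcd(5,19)=1 -> changes
  Option B: v=7, gcd(5,7)=1 -> changes
  Option C: v=23, gcd(5,23)=1 -> changes
  Option D: v=40, gcd(5,40)=5 -> preserves
  Option E: v=78, gcd(5,78)=1 -> changes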